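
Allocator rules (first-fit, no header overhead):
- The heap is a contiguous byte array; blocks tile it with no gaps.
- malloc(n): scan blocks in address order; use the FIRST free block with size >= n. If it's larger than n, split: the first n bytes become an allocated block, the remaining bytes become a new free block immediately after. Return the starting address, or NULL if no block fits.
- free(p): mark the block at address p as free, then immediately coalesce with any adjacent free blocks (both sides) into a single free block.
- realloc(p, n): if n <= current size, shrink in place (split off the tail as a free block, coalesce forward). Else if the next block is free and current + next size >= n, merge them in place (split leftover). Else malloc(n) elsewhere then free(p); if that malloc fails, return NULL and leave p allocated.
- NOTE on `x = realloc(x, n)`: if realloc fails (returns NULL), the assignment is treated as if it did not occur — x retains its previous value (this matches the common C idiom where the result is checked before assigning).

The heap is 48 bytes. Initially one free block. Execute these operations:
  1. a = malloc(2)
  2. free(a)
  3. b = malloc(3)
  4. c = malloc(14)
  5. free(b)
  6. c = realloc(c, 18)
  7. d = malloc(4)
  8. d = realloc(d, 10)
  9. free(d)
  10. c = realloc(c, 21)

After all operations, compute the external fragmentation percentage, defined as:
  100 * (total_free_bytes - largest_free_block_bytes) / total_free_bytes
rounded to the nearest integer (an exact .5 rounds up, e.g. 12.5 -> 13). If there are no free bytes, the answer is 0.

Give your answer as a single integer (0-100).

Answer: 11

Derivation:
Op 1: a = malloc(2) -> a = 0; heap: [0-1 ALLOC][2-47 FREE]
Op 2: free(a) -> (freed a); heap: [0-47 FREE]
Op 3: b = malloc(3) -> b = 0; heap: [0-2 ALLOC][3-47 FREE]
Op 4: c = malloc(14) -> c = 3; heap: [0-2 ALLOC][3-16 ALLOC][17-47 FREE]
Op 5: free(b) -> (freed b); heap: [0-2 FREE][3-16 ALLOC][17-47 FREE]
Op 6: c = realloc(c, 18) -> c = 3; heap: [0-2 FREE][3-20 ALLOC][21-47 FREE]
Op 7: d = malloc(4) -> d = 21; heap: [0-2 FREE][3-20 ALLOC][21-24 ALLOC][25-47 FREE]
Op 8: d = realloc(d, 10) -> d = 21; heap: [0-2 FREE][3-20 ALLOC][21-30 ALLOC][31-47 FREE]
Op 9: free(d) -> (freed d); heap: [0-2 FREE][3-20 ALLOC][21-47 FREE]
Op 10: c = realloc(c, 21) -> c = 3; heap: [0-2 FREE][3-23 ALLOC][24-47 FREE]
Free blocks: [3 24] total_free=27 largest=24 -> 100*(27-24)/27 = 300/27 ≈ 11.111 -> rounds to 11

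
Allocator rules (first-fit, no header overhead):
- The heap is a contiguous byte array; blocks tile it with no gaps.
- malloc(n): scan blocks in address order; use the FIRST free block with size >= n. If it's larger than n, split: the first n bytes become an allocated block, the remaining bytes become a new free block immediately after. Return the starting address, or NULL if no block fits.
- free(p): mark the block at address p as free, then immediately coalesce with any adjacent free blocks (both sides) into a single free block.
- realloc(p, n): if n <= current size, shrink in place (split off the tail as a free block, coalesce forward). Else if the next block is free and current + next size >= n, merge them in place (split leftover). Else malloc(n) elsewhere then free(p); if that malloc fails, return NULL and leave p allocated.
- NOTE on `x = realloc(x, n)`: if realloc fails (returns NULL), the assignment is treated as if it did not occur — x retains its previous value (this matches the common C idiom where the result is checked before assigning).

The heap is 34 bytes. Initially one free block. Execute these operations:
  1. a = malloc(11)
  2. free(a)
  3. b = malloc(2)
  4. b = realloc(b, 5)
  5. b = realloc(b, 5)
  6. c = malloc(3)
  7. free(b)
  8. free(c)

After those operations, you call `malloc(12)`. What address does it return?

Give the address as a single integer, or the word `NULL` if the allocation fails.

Answer: 0

Derivation:
Op 1: a = malloc(11) -> a = 0; heap: [0-10 ALLOC][11-33 FREE]
Op 2: free(a) -> (freed a); heap: [0-33 FREE]
Op 3: b = malloc(2) -> b = 0; heap: [0-1 ALLOC][2-33 FREE]
Op 4: b = realloc(b, 5) -> b = 0; heap: [0-4 ALLOC][5-33 FREE]
Op 5: b = realloc(b, 5) -> b = 0; heap: [0-4 ALLOC][5-33 FREE]
Op 6: c = malloc(3) -> c = 5; heap: [0-4 ALLOC][5-7 ALLOC][8-33 FREE]
Op 7: free(b) -> (freed b); heap: [0-4 FREE][5-7 ALLOC][8-33 FREE]
Op 8: free(c) -> (freed c); heap: [0-33 FREE]
malloc(12): first-fit scan over [0-33 FREE] -> 0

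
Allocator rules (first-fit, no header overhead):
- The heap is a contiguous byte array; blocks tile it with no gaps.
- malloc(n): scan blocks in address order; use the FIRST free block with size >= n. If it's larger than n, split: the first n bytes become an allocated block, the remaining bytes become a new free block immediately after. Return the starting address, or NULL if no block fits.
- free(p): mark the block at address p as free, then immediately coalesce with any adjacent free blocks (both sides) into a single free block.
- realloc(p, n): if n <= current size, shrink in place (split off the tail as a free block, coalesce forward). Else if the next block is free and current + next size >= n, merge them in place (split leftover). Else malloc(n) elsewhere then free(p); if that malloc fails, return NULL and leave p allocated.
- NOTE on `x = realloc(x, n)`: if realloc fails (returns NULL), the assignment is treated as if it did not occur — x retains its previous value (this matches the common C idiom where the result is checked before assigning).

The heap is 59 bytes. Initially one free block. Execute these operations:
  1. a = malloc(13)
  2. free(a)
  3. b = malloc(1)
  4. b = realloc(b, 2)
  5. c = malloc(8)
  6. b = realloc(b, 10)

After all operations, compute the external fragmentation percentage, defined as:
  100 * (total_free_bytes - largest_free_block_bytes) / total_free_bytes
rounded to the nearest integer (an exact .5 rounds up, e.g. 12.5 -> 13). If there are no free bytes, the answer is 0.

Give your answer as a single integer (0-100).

Answer: 5

Derivation:
Op 1: a = malloc(13) -> a = 0; heap: [0-12 ALLOC][13-58 FREE]
Op 2: free(a) -> (freed a); heap: [0-58 FREE]
Op 3: b = malloc(1) -> b = 0; heap: [0-0 ALLOC][1-58 FREE]
Op 4: b = realloc(b, 2) -> b = 0; heap: [0-1 ALLOC][2-58 FREE]
Op 5: c = malloc(8) -> c = 2; heap: [0-1 ALLOC][2-9 ALLOC][10-58 FREE]
Op 6: b = realloc(b, 10) -> b = 10; heap: [0-1 FREE][2-9 ALLOC][10-19 ALLOC][20-58 FREE]
Free blocks: [2 39] total_free=41 largest=39 -> 100*(41-39)/41 = 200/41 ≈ 4.878 -> rounds to 5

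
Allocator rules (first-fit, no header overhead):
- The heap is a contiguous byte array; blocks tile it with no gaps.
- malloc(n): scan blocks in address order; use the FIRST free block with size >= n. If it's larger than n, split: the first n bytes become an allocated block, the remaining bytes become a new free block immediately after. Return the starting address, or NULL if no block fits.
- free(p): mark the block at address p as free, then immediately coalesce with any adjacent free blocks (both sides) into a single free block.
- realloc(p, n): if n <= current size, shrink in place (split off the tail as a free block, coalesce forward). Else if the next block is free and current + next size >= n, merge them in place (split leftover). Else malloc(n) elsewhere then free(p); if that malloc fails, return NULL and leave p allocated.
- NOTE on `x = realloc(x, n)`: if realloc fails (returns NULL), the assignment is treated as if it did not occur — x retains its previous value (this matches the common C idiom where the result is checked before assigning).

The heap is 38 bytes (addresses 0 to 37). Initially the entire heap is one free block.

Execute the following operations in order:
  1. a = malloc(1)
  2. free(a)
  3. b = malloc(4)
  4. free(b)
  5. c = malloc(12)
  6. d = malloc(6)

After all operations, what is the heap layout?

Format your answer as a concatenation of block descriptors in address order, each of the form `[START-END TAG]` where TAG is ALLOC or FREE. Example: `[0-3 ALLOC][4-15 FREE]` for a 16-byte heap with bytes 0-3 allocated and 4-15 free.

Answer: [0-11 ALLOC][12-17 ALLOC][18-37 FREE]

Derivation:
Op 1: a = malloc(1) -> a = 0; heap: [0-0 ALLOC][1-37 FREE]
Op 2: free(a) -> (freed a); heap: [0-37 FREE]
Op 3: b = malloc(4) -> b = 0; heap: [0-3 ALLOC][4-37 FREE]
Op 4: free(b) -> (freed b); heap: [0-37 FREE]
Op 5: c = malloc(12) -> c = 0; heap: [0-11 ALLOC][12-37 FREE]
Op 6: d = malloc(6) -> d = 12; heap: [0-11 ALLOC][12-17 ALLOC][18-37 FREE]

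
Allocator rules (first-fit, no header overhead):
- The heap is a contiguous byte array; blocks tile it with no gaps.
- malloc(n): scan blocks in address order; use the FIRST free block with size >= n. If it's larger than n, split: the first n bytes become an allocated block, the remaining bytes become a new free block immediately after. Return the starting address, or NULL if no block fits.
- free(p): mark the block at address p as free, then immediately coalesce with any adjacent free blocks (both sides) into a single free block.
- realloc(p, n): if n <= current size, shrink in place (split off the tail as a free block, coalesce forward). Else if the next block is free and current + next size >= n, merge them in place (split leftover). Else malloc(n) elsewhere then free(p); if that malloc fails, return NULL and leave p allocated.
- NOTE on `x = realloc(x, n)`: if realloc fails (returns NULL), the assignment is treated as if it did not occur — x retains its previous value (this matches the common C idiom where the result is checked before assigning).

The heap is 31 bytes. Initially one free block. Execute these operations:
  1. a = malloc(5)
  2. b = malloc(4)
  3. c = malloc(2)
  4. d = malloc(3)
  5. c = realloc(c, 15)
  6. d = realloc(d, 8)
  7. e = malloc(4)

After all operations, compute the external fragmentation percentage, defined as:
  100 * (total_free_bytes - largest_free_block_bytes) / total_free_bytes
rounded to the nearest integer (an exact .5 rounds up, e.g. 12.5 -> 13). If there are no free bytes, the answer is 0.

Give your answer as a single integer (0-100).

Answer: 50

Derivation:
Op 1: a = malloc(5) -> a = 0; heap: [0-4 ALLOC][5-30 FREE]
Op 2: b = malloc(4) -> b = 5; heap: [0-4 ALLOC][5-8 ALLOC][9-30 FREE]
Op 3: c = malloc(2) -> c = 9; heap: [0-4 ALLOC][5-8 ALLOC][9-10 ALLOC][11-30 FREE]
Op 4: d = malloc(3) -> d = 11; heap: [0-4 ALLOC][5-8 ALLOC][9-10 ALLOC][11-13 ALLOC][14-30 FREE]
Op 5: c = realloc(c, 15) -> c = 14; heap: [0-4 ALLOC][5-8 ALLOC][9-10 FREE][11-13 ALLOC][14-28 ALLOC][29-30 FREE]
Op 6: d = realloc(d, 8) -> NULL (d unchanged); heap: [0-4 ALLOC][5-8 ALLOC][9-10 FREE][11-13 ALLOC][14-28 ALLOC][29-30 FREE]
Op 7: e = malloc(4) -> e = NULL; heap: [0-4 ALLOC][5-8 ALLOC][9-10 FREE][11-13 ALLOC][14-28 ALLOC][29-30 FREE]
Free blocks: [2 2] total_free=4 largest=2 -> 100*(4-2)/4 = 200/4 = 50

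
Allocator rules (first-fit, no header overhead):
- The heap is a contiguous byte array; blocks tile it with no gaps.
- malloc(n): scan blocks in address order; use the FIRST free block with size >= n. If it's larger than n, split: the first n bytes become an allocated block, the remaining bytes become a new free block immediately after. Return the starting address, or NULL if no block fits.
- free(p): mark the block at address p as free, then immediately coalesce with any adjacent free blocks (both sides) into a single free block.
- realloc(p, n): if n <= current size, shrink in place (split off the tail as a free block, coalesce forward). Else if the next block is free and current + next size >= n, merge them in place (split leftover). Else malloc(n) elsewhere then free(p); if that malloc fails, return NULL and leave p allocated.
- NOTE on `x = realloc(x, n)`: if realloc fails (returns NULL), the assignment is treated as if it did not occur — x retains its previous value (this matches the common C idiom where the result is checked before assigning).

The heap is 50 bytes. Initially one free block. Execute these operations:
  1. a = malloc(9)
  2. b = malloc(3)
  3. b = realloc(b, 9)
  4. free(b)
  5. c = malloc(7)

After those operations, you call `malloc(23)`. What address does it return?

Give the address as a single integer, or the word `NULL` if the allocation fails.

Answer: 16

Derivation:
Op 1: a = malloc(9) -> a = 0; heap: [0-8 ALLOC][9-49 FREE]
Op 2: b = malloc(3) -> b = 9; heap: [0-8 ALLOC][9-11 ALLOC][12-49 FREE]
Op 3: b = realloc(b, 9) -> b = 9; heap: [0-8 ALLOC][9-17 ALLOC][18-49 FREE]
Op 4: free(b) -> (freed b); heap: [0-8 ALLOC][9-49 FREE]
Op 5: c = malloc(7) -> c = 9; heap: [0-8 ALLOC][9-15 ALLOC][16-49 FREE]
malloc(23): first-fit scan over [0-8 ALLOC][9-15 ALLOC][16-49 FREE] -> 16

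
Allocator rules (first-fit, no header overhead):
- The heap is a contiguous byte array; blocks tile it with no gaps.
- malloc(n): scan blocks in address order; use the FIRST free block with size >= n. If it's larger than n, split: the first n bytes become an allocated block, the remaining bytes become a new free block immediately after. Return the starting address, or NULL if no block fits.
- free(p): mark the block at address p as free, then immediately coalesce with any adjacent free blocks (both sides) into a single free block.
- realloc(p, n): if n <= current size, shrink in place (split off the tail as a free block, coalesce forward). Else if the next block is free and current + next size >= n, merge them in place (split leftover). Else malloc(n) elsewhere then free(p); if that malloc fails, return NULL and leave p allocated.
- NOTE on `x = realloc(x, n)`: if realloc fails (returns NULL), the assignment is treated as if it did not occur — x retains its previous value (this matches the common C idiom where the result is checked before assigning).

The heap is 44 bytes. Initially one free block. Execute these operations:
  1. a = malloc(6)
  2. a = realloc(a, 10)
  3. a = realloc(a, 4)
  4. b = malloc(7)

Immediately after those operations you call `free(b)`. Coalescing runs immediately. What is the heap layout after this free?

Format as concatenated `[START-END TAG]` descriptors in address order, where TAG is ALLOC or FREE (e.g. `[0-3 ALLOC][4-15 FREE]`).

Answer: [0-3 ALLOC][4-43 FREE]

Derivation:
Op 1: a = malloc(6) -> a = 0; heap: [0-5 ALLOC][6-43 FREE]
Op 2: a = realloc(a, 10) -> a = 0; heap: [0-9 ALLOC][10-43 FREE]
Op 3: a = realloc(a, 4) -> a = 0; heap: [0-3 ALLOC][4-43 FREE]
Op 4: b = malloc(7) -> b = 4; heap: [0-3 ALLOC][4-10 ALLOC][11-43 FREE]
free(b): b = 4 -> block [4-10 ALLOC]; mark free, coalesce with adjacent free neighbors -> [0-3 ALLOC][4-43 FREE]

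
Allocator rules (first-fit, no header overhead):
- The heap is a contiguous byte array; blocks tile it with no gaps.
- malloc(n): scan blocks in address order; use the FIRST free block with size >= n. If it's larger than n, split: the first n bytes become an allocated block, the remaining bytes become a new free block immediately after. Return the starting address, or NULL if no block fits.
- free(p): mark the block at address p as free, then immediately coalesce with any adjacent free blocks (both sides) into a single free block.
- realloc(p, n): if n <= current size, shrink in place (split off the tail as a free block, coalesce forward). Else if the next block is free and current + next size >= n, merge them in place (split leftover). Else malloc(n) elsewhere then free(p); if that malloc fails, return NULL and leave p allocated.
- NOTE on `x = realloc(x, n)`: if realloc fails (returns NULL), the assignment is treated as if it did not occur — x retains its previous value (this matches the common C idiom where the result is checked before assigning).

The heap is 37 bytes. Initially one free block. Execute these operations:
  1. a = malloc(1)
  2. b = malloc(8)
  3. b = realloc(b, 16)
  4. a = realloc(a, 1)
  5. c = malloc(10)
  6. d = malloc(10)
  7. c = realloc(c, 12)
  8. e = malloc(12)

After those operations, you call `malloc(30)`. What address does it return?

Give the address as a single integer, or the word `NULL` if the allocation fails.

Op 1: a = malloc(1) -> a = 0; heap: [0-0 ALLOC][1-36 FREE]
Op 2: b = malloc(8) -> b = 1; heap: [0-0 ALLOC][1-8 ALLOC][9-36 FREE]
Op 3: b = realloc(b, 16) -> b = 1; heap: [0-0 ALLOC][1-16 ALLOC][17-36 FREE]
Op 4: a = realloc(a, 1) -> a = 0; heap: [0-0 ALLOC][1-16 ALLOC][17-36 FREE]
Op 5: c = malloc(10) -> c = 17; heap: [0-0 ALLOC][1-16 ALLOC][17-26 ALLOC][27-36 FREE]
Op 6: d = malloc(10) -> d = 27; heap: [0-0 ALLOC][1-16 ALLOC][17-26 ALLOC][27-36 ALLOC]
Op 7: c = realloc(c, 12) -> NULL (c unchanged); heap: [0-0 ALLOC][1-16 ALLOC][17-26 ALLOC][27-36 ALLOC]
Op 8: e = malloc(12) -> e = NULL; heap: [0-0 ALLOC][1-16 ALLOC][17-26 ALLOC][27-36 ALLOC]
malloc(30): first-fit scan over [0-0 ALLOC][1-16 ALLOC][17-26 ALLOC][27-36 ALLOC] -> NULL

Answer: NULL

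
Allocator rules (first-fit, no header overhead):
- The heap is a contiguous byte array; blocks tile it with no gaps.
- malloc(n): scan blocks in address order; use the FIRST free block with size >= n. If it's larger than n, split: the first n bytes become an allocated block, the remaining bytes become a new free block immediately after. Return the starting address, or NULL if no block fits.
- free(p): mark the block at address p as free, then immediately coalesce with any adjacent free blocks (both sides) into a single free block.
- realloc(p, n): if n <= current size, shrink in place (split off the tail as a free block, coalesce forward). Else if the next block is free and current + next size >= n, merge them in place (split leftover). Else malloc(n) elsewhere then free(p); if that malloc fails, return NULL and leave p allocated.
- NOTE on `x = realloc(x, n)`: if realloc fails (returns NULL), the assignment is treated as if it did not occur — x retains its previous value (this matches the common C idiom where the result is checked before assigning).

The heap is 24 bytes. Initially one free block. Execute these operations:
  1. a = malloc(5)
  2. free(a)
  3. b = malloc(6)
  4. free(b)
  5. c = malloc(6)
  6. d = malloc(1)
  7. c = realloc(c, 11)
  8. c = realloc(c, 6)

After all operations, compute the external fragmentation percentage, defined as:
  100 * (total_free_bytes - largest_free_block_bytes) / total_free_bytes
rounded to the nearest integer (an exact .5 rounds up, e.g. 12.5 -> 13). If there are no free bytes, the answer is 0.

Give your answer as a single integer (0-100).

Answer: 35

Derivation:
Op 1: a = malloc(5) -> a = 0; heap: [0-4 ALLOC][5-23 FREE]
Op 2: free(a) -> (freed a); heap: [0-23 FREE]
Op 3: b = malloc(6) -> b = 0; heap: [0-5 ALLOC][6-23 FREE]
Op 4: free(b) -> (freed b); heap: [0-23 FREE]
Op 5: c = malloc(6) -> c = 0; heap: [0-5 ALLOC][6-23 FREE]
Op 6: d = malloc(1) -> d = 6; heap: [0-5 ALLOC][6-6 ALLOC][7-23 FREE]
Op 7: c = realloc(c, 11) -> c = 7; heap: [0-5 FREE][6-6 ALLOC][7-17 ALLOC][18-23 FREE]
Op 8: c = realloc(c, 6) -> c = 7; heap: [0-5 FREE][6-6 ALLOC][7-12 ALLOC][13-23 FREE]
Free blocks: [6 11] total_free=17 largest=11 -> 100*(17-11)/17 = 600/17 ≈ 35.294 -> rounds to 35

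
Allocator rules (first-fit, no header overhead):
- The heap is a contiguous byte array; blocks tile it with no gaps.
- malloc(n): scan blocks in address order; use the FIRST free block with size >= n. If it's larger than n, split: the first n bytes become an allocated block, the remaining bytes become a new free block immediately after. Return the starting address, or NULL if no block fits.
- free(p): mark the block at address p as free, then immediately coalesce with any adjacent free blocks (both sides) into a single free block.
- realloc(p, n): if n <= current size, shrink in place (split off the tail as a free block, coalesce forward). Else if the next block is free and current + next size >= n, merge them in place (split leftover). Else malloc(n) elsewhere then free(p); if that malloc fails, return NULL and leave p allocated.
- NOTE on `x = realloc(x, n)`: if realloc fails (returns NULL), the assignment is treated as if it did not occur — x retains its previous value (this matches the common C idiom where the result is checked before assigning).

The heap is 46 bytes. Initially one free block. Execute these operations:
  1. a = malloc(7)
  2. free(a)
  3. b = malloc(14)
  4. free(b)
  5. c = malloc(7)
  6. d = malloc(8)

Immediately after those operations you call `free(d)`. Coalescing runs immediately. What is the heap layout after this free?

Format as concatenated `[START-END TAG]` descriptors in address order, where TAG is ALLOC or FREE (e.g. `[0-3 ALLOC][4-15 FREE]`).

Answer: [0-6 ALLOC][7-45 FREE]

Derivation:
Op 1: a = malloc(7) -> a = 0; heap: [0-6 ALLOC][7-45 FREE]
Op 2: free(a) -> (freed a); heap: [0-45 FREE]
Op 3: b = malloc(14) -> b = 0; heap: [0-13 ALLOC][14-45 FREE]
Op 4: free(b) -> (freed b); heap: [0-45 FREE]
Op 5: c = malloc(7) -> c = 0; heap: [0-6 ALLOC][7-45 FREE]
Op 6: d = malloc(8) -> d = 7; heap: [0-6 ALLOC][7-14 ALLOC][15-45 FREE]
free(d): d = 7 -> block [7-14 ALLOC]; mark free, coalesce with adjacent free neighbors -> [0-6 ALLOC][7-45 FREE]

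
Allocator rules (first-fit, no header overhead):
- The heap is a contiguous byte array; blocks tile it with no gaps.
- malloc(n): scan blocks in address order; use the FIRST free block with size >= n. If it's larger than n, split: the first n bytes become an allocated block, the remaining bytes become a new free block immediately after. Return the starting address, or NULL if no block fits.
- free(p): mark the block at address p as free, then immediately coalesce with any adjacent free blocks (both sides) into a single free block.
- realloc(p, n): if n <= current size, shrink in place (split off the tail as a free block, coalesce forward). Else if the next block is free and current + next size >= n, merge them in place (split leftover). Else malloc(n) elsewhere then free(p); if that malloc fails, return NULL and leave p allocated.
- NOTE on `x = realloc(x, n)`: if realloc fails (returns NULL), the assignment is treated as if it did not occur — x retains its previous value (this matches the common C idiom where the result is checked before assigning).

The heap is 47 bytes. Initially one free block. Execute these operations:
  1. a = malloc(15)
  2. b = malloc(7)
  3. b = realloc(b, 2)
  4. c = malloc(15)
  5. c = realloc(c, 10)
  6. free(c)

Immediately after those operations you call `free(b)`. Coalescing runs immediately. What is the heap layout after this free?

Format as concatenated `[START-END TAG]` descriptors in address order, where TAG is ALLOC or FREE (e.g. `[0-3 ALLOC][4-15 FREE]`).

Op 1: a = malloc(15) -> a = 0; heap: [0-14 ALLOC][15-46 FREE]
Op 2: b = malloc(7) -> b = 15; heap: [0-14 ALLOC][15-21 ALLOC][22-46 FREE]
Op 3: b = realloc(b, 2) -> b = 15; heap: [0-14 ALLOC][15-16 ALLOC][17-46 FREE]
Op 4: c = malloc(15) -> c = 17; heap: [0-14 ALLOC][15-16 ALLOC][17-31 ALLOC][32-46 FREE]
Op 5: c = realloc(c, 10) -> c = 17; heap: [0-14 ALLOC][15-16 ALLOC][17-26 ALLOC][27-46 FREE]
Op 6: free(c) -> (freed c); heap: [0-14 ALLOC][15-16 ALLOC][17-46 FREE]
free(b): b = 15 -> block [15-16 ALLOC]; mark free, coalesce with adjacent free neighbors -> [0-14 ALLOC][15-46 FREE]

Answer: [0-14 ALLOC][15-46 FREE]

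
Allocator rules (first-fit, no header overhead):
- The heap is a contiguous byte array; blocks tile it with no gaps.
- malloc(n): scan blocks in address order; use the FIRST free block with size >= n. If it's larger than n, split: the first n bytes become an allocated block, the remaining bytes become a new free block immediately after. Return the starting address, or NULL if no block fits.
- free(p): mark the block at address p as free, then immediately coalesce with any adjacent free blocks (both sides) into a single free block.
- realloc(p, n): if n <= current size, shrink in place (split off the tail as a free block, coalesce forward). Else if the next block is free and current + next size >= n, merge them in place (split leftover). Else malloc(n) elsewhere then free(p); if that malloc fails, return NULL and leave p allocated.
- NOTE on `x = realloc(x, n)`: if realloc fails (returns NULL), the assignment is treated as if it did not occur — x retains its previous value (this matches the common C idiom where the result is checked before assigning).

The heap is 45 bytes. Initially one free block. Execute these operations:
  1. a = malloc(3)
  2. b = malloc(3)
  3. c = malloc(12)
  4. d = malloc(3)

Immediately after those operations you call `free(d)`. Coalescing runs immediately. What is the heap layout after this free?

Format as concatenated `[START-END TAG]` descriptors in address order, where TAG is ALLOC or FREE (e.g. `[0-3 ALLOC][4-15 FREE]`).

Answer: [0-2 ALLOC][3-5 ALLOC][6-17 ALLOC][18-44 FREE]

Derivation:
Op 1: a = malloc(3) -> a = 0; heap: [0-2 ALLOC][3-44 FREE]
Op 2: b = malloc(3) -> b = 3; heap: [0-2 ALLOC][3-5 ALLOC][6-44 FREE]
Op 3: c = malloc(12) -> c = 6; heap: [0-2 ALLOC][3-5 ALLOC][6-17 ALLOC][18-44 FREE]
Op 4: d = malloc(3) -> d = 18; heap: [0-2 ALLOC][3-5 ALLOC][6-17 ALLOC][18-20 ALLOC][21-44 FREE]
free(d): d = 18 -> block [18-20 ALLOC]; mark free, coalesce with adjacent free neighbors -> [0-2 ALLOC][3-5 ALLOC][6-17 ALLOC][18-44 FREE]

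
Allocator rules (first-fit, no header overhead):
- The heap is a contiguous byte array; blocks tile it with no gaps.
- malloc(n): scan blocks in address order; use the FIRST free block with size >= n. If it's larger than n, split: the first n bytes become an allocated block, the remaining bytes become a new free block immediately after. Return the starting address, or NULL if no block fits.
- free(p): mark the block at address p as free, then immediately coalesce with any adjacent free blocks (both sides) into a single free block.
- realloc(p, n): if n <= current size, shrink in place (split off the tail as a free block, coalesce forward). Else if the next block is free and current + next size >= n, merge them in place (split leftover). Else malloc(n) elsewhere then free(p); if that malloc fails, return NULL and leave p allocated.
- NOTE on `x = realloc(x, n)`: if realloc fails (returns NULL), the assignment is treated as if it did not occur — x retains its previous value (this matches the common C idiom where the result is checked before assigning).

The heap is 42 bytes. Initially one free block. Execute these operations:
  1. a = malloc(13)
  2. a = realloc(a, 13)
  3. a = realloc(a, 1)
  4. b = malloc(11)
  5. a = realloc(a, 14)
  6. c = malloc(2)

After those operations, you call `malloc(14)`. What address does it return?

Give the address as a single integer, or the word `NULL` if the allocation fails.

Op 1: a = malloc(13) -> a = 0; heap: [0-12 ALLOC][13-41 FREE]
Op 2: a = realloc(a, 13) -> a = 0; heap: [0-12 ALLOC][13-41 FREE]
Op 3: a = realloc(a, 1) -> a = 0; heap: [0-0 ALLOC][1-41 FREE]
Op 4: b = malloc(11) -> b = 1; heap: [0-0 ALLOC][1-11 ALLOC][12-41 FREE]
Op 5: a = realloc(a, 14) -> a = 12; heap: [0-0 FREE][1-11 ALLOC][12-25 ALLOC][26-41 FREE]
Op 6: c = malloc(2) -> c = 26; heap: [0-0 FREE][1-11 ALLOC][12-25 ALLOC][26-27 ALLOC][28-41 FREE]
malloc(14): first-fit scan over [0-0 FREE][1-11 ALLOC][12-25 ALLOC][26-27 ALLOC][28-41 FREE] -> 28

Answer: 28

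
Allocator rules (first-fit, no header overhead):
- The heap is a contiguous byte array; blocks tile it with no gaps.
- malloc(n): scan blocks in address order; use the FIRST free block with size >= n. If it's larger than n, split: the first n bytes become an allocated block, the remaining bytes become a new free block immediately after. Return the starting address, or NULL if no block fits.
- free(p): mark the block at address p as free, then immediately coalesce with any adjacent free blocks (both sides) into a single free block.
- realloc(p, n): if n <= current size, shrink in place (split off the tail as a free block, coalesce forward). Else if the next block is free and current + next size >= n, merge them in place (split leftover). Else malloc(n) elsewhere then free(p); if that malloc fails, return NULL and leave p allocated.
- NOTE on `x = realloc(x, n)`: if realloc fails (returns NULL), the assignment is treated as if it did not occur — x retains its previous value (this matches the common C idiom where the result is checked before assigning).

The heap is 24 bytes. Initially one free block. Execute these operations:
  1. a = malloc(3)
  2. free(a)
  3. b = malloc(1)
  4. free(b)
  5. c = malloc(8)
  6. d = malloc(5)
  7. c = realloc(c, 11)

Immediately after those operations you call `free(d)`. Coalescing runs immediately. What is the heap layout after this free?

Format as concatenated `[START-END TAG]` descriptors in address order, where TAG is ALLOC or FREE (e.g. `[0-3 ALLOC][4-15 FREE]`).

Answer: [0-12 FREE][13-23 ALLOC]

Derivation:
Op 1: a = malloc(3) -> a = 0; heap: [0-2 ALLOC][3-23 FREE]
Op 2: free(a) -> (freed a); heap: [0-23 FREE]
Op 3: b = malloc(1) -> b = 0; heap: [0-0 ALLOC][1-23 FREE]
Op 4: free(b) -> (freed b); heap: [0-23 FREE]
Op 5: c = malloc(8) -> c = 0; heap: [0-7 ALLOC][8-23 FREE]
Op 6: d = malloc(5) -> d = 8; heap: [0-7 ALLOC][8-12 ALLOC][13-23 FREE]
Op 7: c = realloc(c, 11) -> c = 13; heap: [0-7 FREE][8-12 ALLOC][13-23 ALLOC]
free(d): d = 8 -> block [8-12 ALLOC]; mark free, coalesce with adjacent free neighbors -> [0-12 FREE][13-23 ALLOC]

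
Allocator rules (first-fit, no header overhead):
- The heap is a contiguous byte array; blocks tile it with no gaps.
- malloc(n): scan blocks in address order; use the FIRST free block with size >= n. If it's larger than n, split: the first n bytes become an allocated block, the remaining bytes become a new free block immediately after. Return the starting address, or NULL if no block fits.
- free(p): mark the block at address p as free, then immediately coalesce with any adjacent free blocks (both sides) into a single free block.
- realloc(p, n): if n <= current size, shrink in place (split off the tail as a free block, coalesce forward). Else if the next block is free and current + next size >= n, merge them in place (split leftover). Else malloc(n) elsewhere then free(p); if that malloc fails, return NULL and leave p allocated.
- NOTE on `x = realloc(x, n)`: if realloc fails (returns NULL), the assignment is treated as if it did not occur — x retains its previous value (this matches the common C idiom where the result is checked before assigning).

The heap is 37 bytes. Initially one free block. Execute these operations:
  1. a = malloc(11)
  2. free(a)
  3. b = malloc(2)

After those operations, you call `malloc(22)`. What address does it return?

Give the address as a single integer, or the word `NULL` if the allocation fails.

Op 1: a = malloc(11) -> a = 0; heap: [0-10 ALLOC][11-36 FREE]
Op 2: free(a) -> (freed a); heap: [0-36 FREE]
Op 3: b = malloc(2) -> b = 0; heap: [0-1 ALLOC][2-36 FREE]
malloc(22): first-fit scan over [0-1 ALLOC][2-36 FREE] -> 2

Answer: 2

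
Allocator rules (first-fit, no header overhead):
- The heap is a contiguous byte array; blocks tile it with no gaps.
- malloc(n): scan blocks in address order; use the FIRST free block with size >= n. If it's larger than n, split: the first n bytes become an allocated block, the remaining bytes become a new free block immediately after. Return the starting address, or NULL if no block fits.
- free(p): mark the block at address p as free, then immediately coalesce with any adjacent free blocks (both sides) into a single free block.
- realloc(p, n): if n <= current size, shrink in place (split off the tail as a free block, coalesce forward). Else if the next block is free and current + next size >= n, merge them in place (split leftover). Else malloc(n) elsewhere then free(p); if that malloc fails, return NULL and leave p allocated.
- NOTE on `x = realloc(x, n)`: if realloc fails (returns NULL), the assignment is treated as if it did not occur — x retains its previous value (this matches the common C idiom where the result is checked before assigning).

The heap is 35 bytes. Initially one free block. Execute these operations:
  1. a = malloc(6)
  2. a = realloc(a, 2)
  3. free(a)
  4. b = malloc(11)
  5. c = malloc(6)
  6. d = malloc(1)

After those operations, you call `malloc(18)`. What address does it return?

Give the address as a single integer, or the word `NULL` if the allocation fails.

Op 1: a = malloc(6) -> a = 0; heap: [0-5 ALLOC][6-34 FREE]
Op 2: a = realloc(a, 2) -> a = 0; heap: [0-1 ALLOC][2-34 FREE]
Op 3: free(a) -> (freed a); heap: [0-34 FREE]
Op 4: b = malloc(11) -> b = 0; heap: [0-10 ALLOC][11-34 FREE]
Op 5: c = malloc(6) -> c = 11; heap: [0-10 ALLOC][11-16 ALLOC][17-34 FREE]
Op 6: d = malloc(1) -> d = 17; heap: [0-10 ALLOC][11-16 ALLOC][17-17 ALLOC][18-34 FREE]
malloc(18): first-fit scan over [0-10 ALLOC][11-16 ALLOC][17-17 ALLOC][18-34 FREE] -> NULL

Answer: NULL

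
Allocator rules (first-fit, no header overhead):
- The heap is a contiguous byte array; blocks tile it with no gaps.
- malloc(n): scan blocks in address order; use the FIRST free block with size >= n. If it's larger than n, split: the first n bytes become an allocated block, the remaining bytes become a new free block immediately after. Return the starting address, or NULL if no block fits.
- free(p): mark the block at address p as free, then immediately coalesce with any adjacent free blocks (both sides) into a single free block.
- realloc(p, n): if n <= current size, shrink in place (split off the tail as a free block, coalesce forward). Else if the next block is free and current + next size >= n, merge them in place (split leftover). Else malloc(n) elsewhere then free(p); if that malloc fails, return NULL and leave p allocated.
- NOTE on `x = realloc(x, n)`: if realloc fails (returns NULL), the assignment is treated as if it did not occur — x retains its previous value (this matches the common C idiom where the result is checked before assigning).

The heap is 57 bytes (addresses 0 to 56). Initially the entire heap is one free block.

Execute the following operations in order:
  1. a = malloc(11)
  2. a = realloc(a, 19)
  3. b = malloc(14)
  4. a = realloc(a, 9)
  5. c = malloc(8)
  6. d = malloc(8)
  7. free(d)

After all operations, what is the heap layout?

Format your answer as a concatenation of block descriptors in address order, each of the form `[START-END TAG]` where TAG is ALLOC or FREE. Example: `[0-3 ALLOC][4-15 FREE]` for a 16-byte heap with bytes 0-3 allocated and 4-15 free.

Op 1: a = malloc(11) -> a = 0; heap: [0-10 ALLOC][11-56 FREE]
Op 2: a = realloc(a, 19) -> a = 0; heap: [0-18 ALLOC][19-56 FREE]
Op 3: b = malloc(14) -> b = 19; heap: [0-18 ALLOC][19-32 ALLOC][33-56 FREE]
Op 4: a = realloc(a, 9) -> a = 0; heap: [0-8 ALLOC][9-18 FREE][19-32 ALLOC][33-56 FREE]
Op 5: c = malloc(8) -> c = 9; heap: [0-8 ALLOC][9-16 ALLOC][17-18 FREE][19-32 ALLOC][33-56 FREE]
Op 6: d = malloc(8) -> d = 33; heap: [0-8 ALLOC][9-16 ALLOC][17-18 FREE][19-32 ALLOC][33-40 ALLOC][41-56 FREE]
Op 7: free(d) -> (freed d); heap: [0-8 ALLOC][9-16 ALLOC][17-18 FREE][19-32 ALLOC][33-56 FREE]

Answer: [0-8 ALLOC][9-16 ALLOC][17-18 FREE][19-32 ALLOC][33-56 FREE]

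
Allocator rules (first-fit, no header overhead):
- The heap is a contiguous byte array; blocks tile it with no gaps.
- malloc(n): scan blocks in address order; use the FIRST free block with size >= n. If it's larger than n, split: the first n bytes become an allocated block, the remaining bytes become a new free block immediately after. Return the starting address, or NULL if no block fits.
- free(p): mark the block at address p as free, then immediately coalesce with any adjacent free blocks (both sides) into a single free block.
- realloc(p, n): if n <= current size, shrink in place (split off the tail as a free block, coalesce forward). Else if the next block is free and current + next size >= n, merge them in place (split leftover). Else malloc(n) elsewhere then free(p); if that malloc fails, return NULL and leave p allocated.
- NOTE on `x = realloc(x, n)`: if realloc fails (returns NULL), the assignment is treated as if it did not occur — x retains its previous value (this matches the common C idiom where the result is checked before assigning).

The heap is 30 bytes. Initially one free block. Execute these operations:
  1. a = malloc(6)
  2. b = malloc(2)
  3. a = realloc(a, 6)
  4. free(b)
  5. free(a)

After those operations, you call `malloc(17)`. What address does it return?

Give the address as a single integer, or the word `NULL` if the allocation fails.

Op 1: a = malloc(6) -> a = 0; heap: [0-5 ALLOC][6-29 FREE]
Op 2: b = malloc(2) -> b = 6; heap: [0-5 ALLOC][6-7 ALLOC][8-29 FREE]
Op 3: a = realloc(a, 6) -> a = 0; heap: [0-5 ALLOC][6-7 ALLOC][8-29 FREE]
Op 4: free(b) -> (freed b); heap: [0-5 ALLOC][6-29 FREE]
Op 5: free(a) -> (freed a); heap: [0-29 FREE]
malloc(17): first-fit scan over [0-29 FREE] -> 0

Answer: 0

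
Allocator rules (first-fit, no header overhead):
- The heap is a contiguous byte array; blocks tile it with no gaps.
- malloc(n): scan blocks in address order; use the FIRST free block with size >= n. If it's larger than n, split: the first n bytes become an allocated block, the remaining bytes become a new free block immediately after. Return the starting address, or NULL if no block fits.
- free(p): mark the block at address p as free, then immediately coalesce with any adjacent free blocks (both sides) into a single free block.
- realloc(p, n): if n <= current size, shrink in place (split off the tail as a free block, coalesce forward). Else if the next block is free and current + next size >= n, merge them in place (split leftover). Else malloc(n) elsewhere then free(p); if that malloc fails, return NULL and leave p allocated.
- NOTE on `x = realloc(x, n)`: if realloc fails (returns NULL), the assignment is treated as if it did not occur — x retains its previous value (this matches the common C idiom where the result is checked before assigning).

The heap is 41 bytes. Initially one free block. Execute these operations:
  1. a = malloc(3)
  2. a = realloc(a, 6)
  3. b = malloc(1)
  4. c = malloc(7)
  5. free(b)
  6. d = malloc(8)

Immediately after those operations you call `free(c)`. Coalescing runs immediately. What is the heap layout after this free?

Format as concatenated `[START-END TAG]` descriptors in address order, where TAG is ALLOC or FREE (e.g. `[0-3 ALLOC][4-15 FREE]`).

Answer: [0-5 ALLOC][6-13 FREE][14-21 ALLOC][22-40 FREE]

Derivation:
Op 1: a = malloc(3) -> a = 0; heap: [0-2 ALLOC][3-40 FREE]
Op 2: a = realloc(a, 6) -> a = 0; heap: [0-5 ALLOC][6-40 FREE]
Op 3: b = malloc(1) -> b = 6; heap: [0-5 ALLOC][6-6 ALLOC][7-40 FREE]
Op 4: c = malloc(7) -> c = 7; heap: [0-5 ALLOC][6-6 ALLOC][7-13 ALLOC][14-40 FREE]
Op 5: free(b) -> (freed b); heap: [0-5 ALLOC][6-6 FREE][7-13 ALLOC][14-40 FREE]
Op 6: d = malloc(8) -> d = 14; heap: [0-5 ALLOC][6-6 FREE][7-13 ALLOC][14-21 ALLOC][22-40 FREE]
free(c): c = 7 -> block [7-13 ALLOC]; mark free, coalesce with adjacent free neighbors -> [0-5 ALLOC][6-13 FREE][14-21 ALLOC][22-40 FREE]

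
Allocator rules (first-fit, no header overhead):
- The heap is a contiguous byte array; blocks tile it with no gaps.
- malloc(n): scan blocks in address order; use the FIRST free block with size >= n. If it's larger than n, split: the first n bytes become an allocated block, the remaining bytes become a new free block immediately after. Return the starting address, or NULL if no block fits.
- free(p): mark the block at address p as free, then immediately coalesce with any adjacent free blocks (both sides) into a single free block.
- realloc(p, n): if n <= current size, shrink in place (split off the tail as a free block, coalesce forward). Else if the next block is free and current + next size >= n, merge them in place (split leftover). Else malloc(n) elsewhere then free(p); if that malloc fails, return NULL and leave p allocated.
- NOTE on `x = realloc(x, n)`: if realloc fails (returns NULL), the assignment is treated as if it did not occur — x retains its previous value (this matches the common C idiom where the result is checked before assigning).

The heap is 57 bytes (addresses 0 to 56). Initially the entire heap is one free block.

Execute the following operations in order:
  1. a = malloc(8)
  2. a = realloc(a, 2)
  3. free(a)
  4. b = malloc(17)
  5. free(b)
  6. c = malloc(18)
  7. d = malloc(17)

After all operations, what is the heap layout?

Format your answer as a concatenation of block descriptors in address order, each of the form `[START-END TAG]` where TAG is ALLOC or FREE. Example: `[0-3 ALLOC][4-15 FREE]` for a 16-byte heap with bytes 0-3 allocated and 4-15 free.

Op 1: a = malloc(8) -> a = 0; heap: [0-7 ALLOC][8-56 FREE]
Op 2: a = realloc(a, 2) -> a = 0; heap: [0-1 ALLOC][2-56 FREE]
Op 3: free(a) -> (freed a); heap: [0-56 FREE]
Op 4: b = malloc(17) -> b = 0; heap: [0-16 ALLOC][17-56 FREE]
Op 5: free(b) -> (freed b); heap: [0-56 FREE]
Op 6: c = malloc(18) -> c = 0; heap: [0-17 ALLOC][18-56 FREE]
Op 7: d = malloc(17) -> d = 18; heap: [0-17 ALLOC][18-34 ALLOC][35-56 FREE]

Answer: [0-17 ALLOC][18-34 ALLOC][35-56 FREE]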